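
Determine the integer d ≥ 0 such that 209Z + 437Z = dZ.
In the PID Z, (a, b) is generated by gcd(a, b). Compute gcd(437, 209) with the extended Euclidean algorithm, tracking rows (r, s, t) with s·437 + t·209 = r:
  row A: (437, 1, 0)   [1·437 + 0·209 = 437]
  row B: (209, 0, 1)   [0·437 + 1·209 = 209]
  437 = 2·209 + 19   → row C = row A − 2·row B = (19, 1, −2)   [check: 1·437 − 2·209 = 19]
  209 = 11·19 + 0   → remainder 0, stop. gcd = 19 (last nonzero row C).
So gcd(209, 437) = 19, with Bézout identity 1·437 − 2·209 = 19. Containment (⊇): the Bézout identity exhibits 19 as an element of (209, 437), giving (19) ⊆ (209, 437). Containment (⊆): since 19 | 209 and 19 | 437 (209 = 19·11, 437 = 19·23), every Z-linear combination of 209 and 437 is divisible by 19, so (209, 437) ⊆ (19). Therefore (209, 437) = (19), d = 19.

Final answer: (209, 437) = (19); d = 19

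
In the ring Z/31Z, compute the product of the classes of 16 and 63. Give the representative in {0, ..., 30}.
16

Reduce the factors first: 63 ≡ 1 (mod 31), so 16 · 63 ≡ 16 · 1 (mod 31). 16 · 1 = 16. Dividing by 31: 16 = 0·31 + 16. So (16 · 63) mod 31 = 16.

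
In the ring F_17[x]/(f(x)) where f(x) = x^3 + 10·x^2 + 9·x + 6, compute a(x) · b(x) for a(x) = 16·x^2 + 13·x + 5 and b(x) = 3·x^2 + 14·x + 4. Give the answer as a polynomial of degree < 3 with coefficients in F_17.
Multiply as integer polynomials: a · b = 48·x^4 + 263·x^3 + 261·x^2 + 122·x + 20. Reducing coefficients mod 17: a · b ≡ 14·x^4 + 8·x^3 + 6·x^2 + 3·x + 3. Now divide by f(x) = x^3 + 10·x^2 + 9·x + 6 in F_17[x], eliminating the leading term at each step:
  leading term 14·x^4: subtract (14·x)·f(x) = 14·x^4 + 4·x^3 + 7·x^2 + 16·x, leaving 4·x^3 + 16·x^2 + 4·x + 3 (coefficients mod 17)
  leading term 4·x^3: subtract (4)·f(x) = 4·x^3 + 6·x^2 + 2·x + 7, leaving 10·x^2 + 2·x + 13 (coefficients mod 17)
The degree is now < 3, so this is the remainder. Hence a · b ≡ 10·x^2 + 2·x + 13 in F_17[x]/(f).

Final answer: a · b ≡ 10·x^2 + 2·x + 13 (mod f(x))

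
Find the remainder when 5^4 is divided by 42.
37

Use repeated squaring. Binary(4) = 100. Walk through the bits of the exponent 4 left-to-right: at each bit after the leading one, square the running value, then multiply by 5 if the bit is 1 (always reducing mod 42):
  bit 1 = 1 (leading): start with 5.
  bit 2 = 0: square 5^2 = 25 (mod 42).
  bit 3 = 0: square 25^2 = 625 ≡ 37 (mod 42).
Final value: 5^4 ≡ 37 (mod 42).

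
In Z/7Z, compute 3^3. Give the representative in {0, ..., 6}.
6

Use repeated squaring. Binary(3) = 11. Walk through the bits of the exponent 3 left-to-right: at each bit after the leading one, square the running value, then multiply by 3 if the bit is 1 (always reducing mod 7):
  bit 1 = 1 (leading): start with 3.
  bit 2 = 1: square 3^2 = 9 ≡ 2; bit is 1, so multiply 2·3 = 6 (mod 7).
Final value: 3^3 ≡ 6 (mod 7).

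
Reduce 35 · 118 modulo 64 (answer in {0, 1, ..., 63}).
34

Reduce the factors first: 118 ≡ 54 (mod 64), so 35 · 118 ≡ 35 · 54 (mod 64). 35 · 54 = 1890. Dividing by 64: 1890 = 29·64 + 34. So (35 · 118) mod 64 = 34.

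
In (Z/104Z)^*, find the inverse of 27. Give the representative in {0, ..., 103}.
Apply the extended Euclidean algorithm to (104, 27), tracking rows (r, s, t) with s·104 + t·27 = r. Each division r_prev = q·r_cur + r_new produces the new row as (previous row) − q·(current row):
  row A: (104, 1, 0)   [1·104 + 0·27 = 104]
  row B: (27, 0, 1)   [0·104 + 1·27 = 27]
  104 = 3·27 + 23   → row C = row A − 3·row B = (23, 1, −3)   [check: 1·104 − 3·27 = 23]
  27 = 1·23 + 4   → row D = row B − 1·row C = (4, −1, 4)   [check: −1·104 + 4·27 = 4]
  23 = 5·4 + 3   → row E = row C − 5·row D = (3, 6, −23)   [check: 6·104 − 23·27 = 3]
  4 = 1·3 + 1   → row F = row D − 1·row E = (1, −7, 27)   [check: −7·104 + 27·27 = 1]
  3 = 3·1 + 0   → remainder 0, stop. gcd = 1 (last nonzero row F).
The gcd is 1, so 27 is invertible mod 104. The last nonzero row gives −7·104 + 27·27 = 1, so t = 27. So 27^(−1) ≡ 27 (mod 104). Verify: 27 · 27 = 729 ≡ 1 (mod 104). ✓

Final answer: 27^(−1) ≡ 27 (mod 104)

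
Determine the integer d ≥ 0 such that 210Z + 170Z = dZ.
(210, 170) = (10); d = 10

In the PID Z, (a, b) is generated by gcd(a, b). Compute gcd(210, 170) with the extended Euclidean algorithm, tracking rows (r, s, t) with s·210 + t·170 = r:
  row A: (210, 1, 0)   [1·210 + 0·170 = 210]
  row B: (170, 0, 1)   [0·210 + 1·170 = 170]
  210 = 1·170 + 40   → row C = row A − 1·row B = (40, 1, −1)   [check: 1·210 − 1·170 = 40]
  170 = 4·40 + 10   → row D = row B − 4·row C = (10, −4, 5)   [check: −4·210 + 5·170 = 10]
  40 = 4·10 + 0   → remainder 0, stop. gcd = 10 (last nonzero row D).
So gcd(210, 170) = 10, with Bézout identity −4·210 + 5·170 = 10. Containment (⊇): the Bézout identity exhibits 10 as an element of (210, 170), giving (10) ⊆ (210, 170). Containment (⊆): since 10 | 210 and 10 | 170 (210 = 10·21, 170 = 10·17), every Z-linear combination of 210 and 170 is divisible by 10, so (210, 170) ⊆ (10). Therefore (210, 170) = (10), d = 10.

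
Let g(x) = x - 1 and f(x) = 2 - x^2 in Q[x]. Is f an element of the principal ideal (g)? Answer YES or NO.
NO

In Q[x] the ideal (g) consists of all multiples of g, so f ∈ (g) iff g | f, i.e. iff the remainder of f on division by g is 0. Divide f by g (g is monic, so eliminate the leading term of the running remainder at each step):
  leading term -x^2: subtract (-x)·g(x) = -x^2 + x, leaving 2 - x
  leading term -x: subtract (-1)·g(x) = 1 - x, leaving 1
The remainder r(x) = 1 ≠ 0 (and deg r < deg g), so g ∤ f, i.e. f ∉ (g).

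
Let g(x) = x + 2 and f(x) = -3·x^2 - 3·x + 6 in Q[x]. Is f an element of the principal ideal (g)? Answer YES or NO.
YES

In Q[x] the ideal (g) consists of all multiples of g, so f ∈ (g) iff g | f, i.e. iff the remainder of f on division by g is 0. Divide f by g (g is monic, so eliminate the leading term of the running remainder at each step):
  leading term -3·x^2: subtract (-3·x)·g(x) = -3·x^2 - 6·x, leaving 3·x + 6
  leading term 3·x: subtract (3)·g(x) = 3·x + 6, leaving 0
The remainder is 0, so f(x) = g(x) · h(x) with h(x) = 3 - 3·x. Hence g | f, i.e. f ∈ (g).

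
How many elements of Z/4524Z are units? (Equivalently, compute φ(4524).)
Z/4524Z has φ(4524) = 1344 units

An element a ∈ Z/4524Z is a unit iff gcd(a, 4524) = 1, so the number of units is φ(4524). φ is multiplicative, with φ(p^e) = p^e − p^(e−1). Factorise 4524 = 2^2 · 3 · 13 · 29. Then
  φ(4524) = (2^2 − 2^1) · (3 − 1) · (13 − 1) · (29 − 1) = 2 · 2 · 12 · 28 = 1344.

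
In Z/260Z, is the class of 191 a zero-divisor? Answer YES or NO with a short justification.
NO

gcd(191, 260) = 1, so 191 is a unit in Z/260Z (it has a multiplicative inverse). A unit cannot be a zero-divisor: if 191·b ≡ 0 then multiplying both sides by 191^(−1) gives b ≡ 0. So 191 is not a zero-divisor.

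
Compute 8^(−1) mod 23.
8^(−1) ≡ 3 (mod 23)

Apply the extended Euclidean algorithm to (23, 8), tracking rows (r, s, t) with s·23 + t·8 = r. Each division r_prev = q·r_cur + r_new produces the new row as (previous row) − q·(current row):
  row A: (23, 1, 0)   [1·23 + 0·8 = 23]
  row B: (8, 0, 1)   [0·23 + 1·8 = 8]
  23 = 2·8 + 7   → row C = row A − 2·row B = (7, 1, −2)   [check: 1·23 − 2·8 = 7]
  8 = 1·7 + 1   → row D = row B − 1·row C = (1, −1, 3)   [check: −1·23 + 3·8 = 1]
  7 = 7·1 + 0   → remainder 0, stop. gcd = 1 (last nonzero row D).
The gcd is 1, so 8 is invertible mod 23. The last nonzero row gives −1·23 + 3·8 = 1, so t = 3. So 8^(−1) ≡ 3 (mod 23). Verify: 8 · 3 = 24 ≡ 1 (mod 23). ✓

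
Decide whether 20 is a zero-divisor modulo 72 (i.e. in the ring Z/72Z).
YES

gcd(20, 72) = 4 > 1, so 20 is not a unit in Z/72Z. In Z/nZ every nonzero non-unit is a zero-divisor: explicitly, take b = 72/gcd = 18 ≠ 0 (mod 72); then 20·18 = 360 = 5·72, i.e. 20·18 ≡ 0 (mod 72). So 20 is a zero-divisor.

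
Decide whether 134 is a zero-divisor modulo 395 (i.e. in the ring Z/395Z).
gcd(134, 395) = 1, so 134 is a unit in Z/395Z (it has a multiplicative inverse). A unit cannot be a zero-divisor: if 134·b ≡ 0 then multiplying both sides by 134^(−1) gives b ≡ 0. So 134 is not a zero-divisor.

Final answer: NO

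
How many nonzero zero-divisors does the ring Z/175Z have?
Z/175Z has 54 nonzero zero-divisors

In Z/175Z each nonzero element is either a unit (gcd with 175 is 1) or a zero-divisor (gcd > 1). The number of units is φ(175): factorise 175 = 5^2 · 7, so φ(175) = (5^2 − 5^1) · (7 − 1) = 20 · 6 = 120. The nonzero elements number 175 − 1 = 174. Hence the nonzero zero-divisors number 174 − 120 = 54.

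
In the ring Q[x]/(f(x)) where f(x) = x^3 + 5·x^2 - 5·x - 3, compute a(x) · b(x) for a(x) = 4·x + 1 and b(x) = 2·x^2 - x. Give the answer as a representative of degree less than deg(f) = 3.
a · b ≡ -42·x^2 + 39·x + 24 (mod f(x))

First multiply in Q[x] without reducing: a · b = 8·x^3 - 2·x^2 - x. Now divide by f(x) = x^3 + 5·x^2 - 5·x - 3, eliminating the leading term at each step:
  leading term 8·x^3: subtract (8)·f(x) = 8·x^3 + 40·x^2 - 40·x - 24, leaving -42·x^2 + 39·x + 24
The degree is now < 3, so this is the remainder. Hence a · b ≡ -42·x^2 + 39·x + 24 in Q[x]/(f).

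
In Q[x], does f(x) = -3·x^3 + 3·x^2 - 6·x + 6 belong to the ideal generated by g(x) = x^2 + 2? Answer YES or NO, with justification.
In Q[x] the ideal (g) consists of all multiples of g, so f ∈ (g) iff g | f, i.e. iff the remainder of f on division by g is 0. Divide f by g (g is monic, so eliminate the leading term of the running remainder at each step):
  leading term -3·x^3: subtract (-3·x)·g(x) = -3·x^3 - 6·x, leaving 3·x^2 + 6
  leading term 3·x^2: subtract (3)·g(x) = 3·x^2 + 6, leaving 0
The remainder is 0, so f(x) = g(x) · h(x) with h(x) = 3 - 3·x. Hence g | f, i.e. f ∈ (g).

Final answer: YES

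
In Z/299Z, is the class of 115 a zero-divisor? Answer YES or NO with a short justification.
gcd(115, 299) = 23 > 1, so 115 is not a unit in Z/299Z. In Z/nZ every nonzero non-unit is a zero-divisor: explicitly, take b = 299/gcd = 13 ≠ 0 (mod 299); then 115·13 = 1495 = 5·299, i.e. 115·13 ≡ 0 (mod 299). So 115 is a zero-divisor.

Final answer: YES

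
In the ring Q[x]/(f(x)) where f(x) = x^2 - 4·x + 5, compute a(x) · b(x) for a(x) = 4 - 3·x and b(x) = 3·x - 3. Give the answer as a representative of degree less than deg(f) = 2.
a · b ≡ 33 - 15·x (mod f(x))

First multiply in Q[x] without reducing: a · b = -9·x^2 + 21·x - 12. Now divide by f(x) = x^2 - 4·x + 5, eliminating the leading term at each step:
  leading term -9·x^2: subtract (-9)·f(x) = -9·x^2 + 36·x - 45, leaving 33 - 15·x
The degree is now < 2, so this is the remainder. Hence a · b ≡ 33 - 15·x in Q[x]/(f).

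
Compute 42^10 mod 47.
Use repeated squaring. Binary(10) = 1010. Walk through the bits of the exponent 10 left-to-right: at each bit after the leading one, square the running value, then multiply by 42 if the bit is 1 (always reducing mod 47):
  bit 1 = 1 (leading): start with 42.
  bit 2 = 0: square 42^2 = 1764 ≡ 25 (mod 47).
  bit 3 = 1: square 25^2 = 625 ≡ 14; bit is 1, so multiply 14·42 = 588 ≡ 24 (mod 47).
  bit 4 = 0: square 24^2 = 576 ≡ 12 (mod 47).
Final value: 42^10 ≡ 12 (mod 47).

Final answer: 12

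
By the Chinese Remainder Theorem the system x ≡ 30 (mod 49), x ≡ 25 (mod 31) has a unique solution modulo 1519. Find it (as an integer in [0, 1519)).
The moduli 49, 31 are pairwise coprime, so by the CRT there is a unique solution mod 49·31 = 1519.
Solve by successive substitution. Start with x ≡ 30 (mod 49).
  Combine with x ≡ 25 (mod 31): write x = 30 + 49·t and require 30 + 49·t ≡ 25 (mod 31), i.e. 49·t ≡ 25 − 30 ≡ 26 (mod 31). Since 49^(−1) ≡ 19 (mod 31) (49 ≡ 18 (mod 31)), t ≡ 19·26 ≡ 29 (mod 31). So x ≡ 30 + 49·29 = 1451 (mod 1519).
Unique solution in [0, 1519): x = 1451.

Final answer: x ≡ 1451 (mod 1519); the representative in [0, 1519) is 1451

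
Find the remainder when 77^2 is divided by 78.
1

Use repeated squaring. Binary(2) = 10. Walk through the bits of the exponent 2 left-to-right: at each bit after the leading one, square the running value, then multiply by 77 if the bit is 1 (always reducing mod 78):
  bit 1 = 1 (leading): start with 77.
  bit 2 = 0: square 77^2 = 5929 ≡ 1 (mod 78).
Final value: 77^2 ≡ 1 (mod 78).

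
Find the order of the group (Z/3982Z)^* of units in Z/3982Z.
(Z/3982Z)^* consists of the classes a with gcd(a, 3982) = 1, so its order is φ(3982). φ is multiplicative, with φ(p^e) = p^e − p^(e−1). Factorise 3982 = 2 · 11 · 181. Then
  φ(3982) = (2 − 1) · (11 − 1) · (181 − 1) = 1 · 10 · 180 = 1800.
Thus |(Z/3982Z)^*| = 1800.

Final answer: |(Z/3982Z)^*| = 1800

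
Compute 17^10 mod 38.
Use repeated squaring. Binary(10) = 1010. Walk through the bits of the exponent 10 left-to-right: at each bit after the leading one, square the running value, then multiply by 17 if the bit is 1 (always reducing mod 38):
  bit 1 = 1 (leading): start with 17.
  bit 2 = 0: square 17^2 = 289 ≡ 23 (mod 38).
  bit 3 = 1: square 23^2 = 529 ≡ 35; bit is 1, so multiply 35·17 = 595 ≡ 25 (mod 38).
  bit 4 = 0: square 25^2 = 625 ≡ 17 (mod 38).
Final value: 17^10 ≡ 17 (mod 38).

Final answer: 17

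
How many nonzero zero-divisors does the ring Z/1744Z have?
Z/1744Z has 879 nonzero zero-divisors

In Z/1744Z each nonzero element is either a unit (gcd with 1744 is 1) or a zero-divisor (gcd > 1). The number of units is φ(1744): factorise 1744 = 2^4 · 109, so φ(1744) = (2^4 − 2^3) · (109 − 1) = 8 · 108 = 864. The nonzero elements number 1744 − 1 = 1743. Hence the nonzero zero-divisors number 1743 − 864 = 879.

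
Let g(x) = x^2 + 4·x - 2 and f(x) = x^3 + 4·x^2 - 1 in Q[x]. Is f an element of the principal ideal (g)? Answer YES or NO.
NO

In Q[x] the ideal (g) consists of all multiples of g, so f ∈ (g) iff g | f, i.e. iff the remainder of f on division by g is 0. Divide f by g (g is monic, so eliminate the leading term of the running remainder at each step):
  leading term x^3: subtract (x)·g(x) = x^3 + 4·x^2 - 2·x, leaving 2·x - 1
The remainder r(x) = 2·x - 1 ≠ 0 (and deg r < deg g), so g ∤ f, i.e. f ∉ (g).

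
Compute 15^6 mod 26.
Use repeated squaring. Binary(6) = 110. Walk through the bits of the exponent 6 left-to-right: at each bit after the leading one, square the running value, then multiply by 15 if the bit is 1 (always reducing mod 26):
  bit 1 = 1 (leading): start with 15.
  bit 2 = 1: square 15^2 = 225 ≡ 17; bit is 1, so multiply 17·15 = 255 ≡ 21 (mod 26).
  bit 3 = 0: square 21^2 = 441 ≡ 25 (mod 26).
Final value: 15^6 ≡ 25 (mod 26).

Final answer: 25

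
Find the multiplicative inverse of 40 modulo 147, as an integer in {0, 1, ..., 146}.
Apply the extended Euclidean algorithm to (147, 40), tracking rows (r, s, t) with s·147 + t·40 = r. Each division r_prev = q·r_cur + r_new produces the new row as (previous row) − q·(current row):
  row A: (147, 1, 0)   [1·147 + 0·40 = 147]
  row B: (40, 0, 1)   [0·147 + 1·40 = 40]
  147 = 3·40 + 27   → row C = row A − 3·row B = (27, 1, −3)   [check: 1·147 − 3·40 = 27]
  40 = 1·27 + 13   → row D = row B − 1·row C = (13, −1, 4)   [check: −1·147 + 4·40 = 13]
  27 = 2·13 + 1   → row E = row C − 2·row D = (1, 3, −11)   [check: 3·147 − 11·40 = 1]
  13 = 13·1 + 0   → remainder 0, stop. gcd = 1 (last nonzero row E).
The gcd is 1, so 40 is invertible mod 147. The last nonzero row gives 3·147 − 11·40 = 1, so t = −11. So 40^(−1) ≡ −11 ≡ 136 (mod 147). Verify: 40 · 136 = 5440 ≡ 1 (mod 147). ✓

Final answer: 40^(−1) ≡ 136 (mod 147)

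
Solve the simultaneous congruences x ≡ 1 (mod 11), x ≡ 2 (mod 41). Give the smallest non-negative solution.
The moduli 11, 41 are pairwise coprime, so by the CRT there is a unique solution mod 11·41 = 451.
Solve by successive substitution. Start with x ≡ 1 (mod 11).
  Combine with x ≡ 2 (mod 41): write x = 1 + 11·t and require 1 + 11·t ≡ 2 (mod 41), i.e. 11·t ≡ 2 − 1 ≡ 1 (mod 41). Since 11^(−1) ≡ 15 (mod 41), t ≡ 15·1 ≡ 15 (mod 41). So x ≡ 1 + 11·15 = 166 (mod 451).
Unique solution in [0, 451): x = 166.

Final answer: x ≡ 166 (mod 451); the representative in [0, 451) is 166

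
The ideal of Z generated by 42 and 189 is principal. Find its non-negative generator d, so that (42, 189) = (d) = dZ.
(42, 189) = (21); d = 21

In the PID Z, (a, b) is generated by gcd(a, b). Compute gcd(189, 42) with the extended Euclidean algorithm, tracking rows (r, s, t) with s·189 + t·42 = r:
  row A: (189, 1, 0)   [1·189 + 0·42 = 189]
  row B: (42, 0, 1)   [0·189 + 1·42 = 42]
  189 = 4·42 + 21   → row C = row A − 4·row B = (21, 1, −4)   [check: 1·189 − 4·42 = 21]
  42 = 2·21 + 0   → remainder 0, stop. gcd = 21 (last nonzero row C).
So gcd(42, 189) = 21, with Bézout identity 1·189 − 4·42 = 21. Containment (⊇): the Bézout identity exhibits 21 as an element of (42, 189), giving (21) ⊆ (42, 189). Containment (⊆): since 21 | 42 and 21 | 189 (42 = 21·2, 189 = 21·9), every Z-linear combination of 42 and 189 is divisible by 21, so (42, 189) ⊆ (21). Therefore (42, 189) = (21), d = 21.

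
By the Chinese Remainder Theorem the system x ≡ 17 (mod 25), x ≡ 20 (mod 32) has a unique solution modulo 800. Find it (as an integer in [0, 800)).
The moduli 25, 32 are pairwise coprime, so by the CRT there is a unique solution mod 25·32 = 800.
Solve by successive substitution. Start with x ≡ 17 (mod 25).
  Combine with x ≡ 20 (mod 32): write x = 17 + 25·t and require 17 + 25·t ≡ 20 (mod 32), i.e. 25·t ≡ 20 − 17 ≡ 3 (mod 32). Since 25^(−1) ≡ 9 (mod 32), t ≡ 9·3 ≡ 27 (mod 32). So x ≡ 17 + 25·27 = 692 (mod 800).
Unique solution in [0, 800): x = 692.

Final answer: x ≡ 692 (mod 800); the representative in [0, 800) is 692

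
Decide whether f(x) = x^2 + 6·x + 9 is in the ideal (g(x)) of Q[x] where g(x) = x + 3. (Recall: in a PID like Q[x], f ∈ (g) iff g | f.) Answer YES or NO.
YES

In Q[x] the ideal (g) consists of all multiples of g, so f ∈ (g) iff g | f, i.e. iff the remainder of f on division by g is 0. Divide f by g (g is monic, so eliminate the leading term of the running remainder at each step):
  leading term x^2: subtract (x)·g(x) = x^2 + 3·x, leaving 3·x + 9
  leading term 3·x: subtract (3)·g(x) = 3·x + 9, leaving 0
The remainder is 0, so f(x) = g(x) · h(x) with h(x) = x + 3. Hence g | f, i.e. f ∈ (g).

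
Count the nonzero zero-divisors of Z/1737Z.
Z/1737Z has 584 nonzero zero-divisors

In Z/1737Z each nonzero element is either a unit (gcd with 1737 is 1) or a zero-divisor (gcd > 1). The number of units is φ(1737): factorise 1737 = 3^2 · 193, so φ(1737) = (3^2 − 3^1) · (193 − 1) = 6 · 192 = 1152. The nonzero elements number 1737 − 1 = 1736. Hence the nonzero zero-divisors number 1736 − 1152 = 584.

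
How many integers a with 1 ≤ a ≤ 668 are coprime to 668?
332

The number of a ∈ {1, ..., 668} with gcd(a, 668) = 1 is by definition Euler's totient φ(668). φ is multiplicative, with φ(p^e) = p^e − p^(e−1). Factorise 668 = 2^2 · 167. Then
  φ(668) = (2^2 − 2^1) · (167 − 1) = 2 · 166 = 332.
So there are 332 such integers.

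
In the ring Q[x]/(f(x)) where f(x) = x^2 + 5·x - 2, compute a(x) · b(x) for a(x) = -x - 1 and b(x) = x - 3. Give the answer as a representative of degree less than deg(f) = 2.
First multiply in Q[x] without reducing: a · b = -x^2 + 2·x + 3. Now divide by f(x) = x^2 + 5·x - 2, eliminating the leading term at each step:
  leading term -x^2: subtract (-1)·f(x) = -x^2 - 5·x + 2, leaving 7·x + 1
The degree is now < 2, so this is the remainder. Hence a · b ≡ 7·x + 1 in Q[x]/(f).

Final answer: a · b ≡ 7·x + 1 (mod f(x))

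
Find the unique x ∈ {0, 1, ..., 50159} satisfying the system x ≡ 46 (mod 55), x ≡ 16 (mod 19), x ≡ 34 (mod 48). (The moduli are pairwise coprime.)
The moduli 55, 19, 48 are pairwise coprime, so by the CRT there is a unique solution mod 55·19·48 = 50160.
Solve by successive substitution. Start with x ≡ 46 (mod 55).
  Combine with x ≡ 16 (mod 19): write x = 46 + 55·t and require 46 + 55·t ≡ 16 (mod 19), i.e. 55·t ≡ 16 − 46 ≡ 8 (mod 19). Since 55^(−1) ≡ 9 (mod 19) (55 ≡ 17 (mod 19)), t ≡ 9·8 ≡ 15 (mod 19). So x ≡ 46 + 55·15 = 871 (mod 1045).
  Combine with x ≡ 34 (mod 48): write x = 871 + 1045·t and require 871 + 1045·t ≡ 34 (mod 48), i.e. 1045·t ≡ 34 − 871 ≡ 27 (mod 48). Since 1045^(−1) ≡ 13 (mod 48) (1045 ≡ 37 (mod 48)), t ≡ 13·27 ≡ 15 (mod 48). So x ≡ 871 + 1045·15 = 16546 (mod 50160).
Unique solution in [0, 50160): x = 16546.

Final answer: x ≡ 16546 (mod 50160); the representative in [0, 50160) is 16546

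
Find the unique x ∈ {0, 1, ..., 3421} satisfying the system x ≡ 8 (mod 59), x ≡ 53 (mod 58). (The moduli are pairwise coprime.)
The moduli 59, 58 are pairwise coprime, so by the CRT there is a unique solution mod 59·58 = 3422.
Solve by successive substitution. Start with x ≡ 8 (mod 59).
  Combine with x ≡ 53 (mod 58): write x = 8 + 59·t and require 8 + 59·t ≡ 53 (mod 58), i.e. 59·t ≡ 53 − 8 ≡ 45 (mod 58). Since 59^(−1) ≡ 1 (mod 58) (59 ≡ 1 (mod 58)), t ≡ 1·45 ≡ 45 (mod 58). So x ≡ 8 + 59·45 = 2663 (mod 3422).
Unique solution in [0, 3422): x = 2663.

Final answer: x ≡ 2663 (mod 3422); the representative in [0, 3422) is 2663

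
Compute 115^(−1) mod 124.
115^(−1) ≡ 55 (mod 124)

Apply the extended Euclidean algorithm to (124, 115), tracking rows (r, s, t) with s·124 + t·115 = r. Each division r_prev = q·r_cur + r_new produces the new row as (previous row) − q·(current row):
  row A: (124, 1, 0)   [1·124 + 0·115 = 124]
  row B: (115, 0, 1)   [0·124 + 1·115 = 115]
  124 = 1·115 + 9   → row C = row A − 1·row B = (9, 1, −1)   [check: 1·124 − 1·115 = 9]
  115 = 12·9 + 7   → row D = row B − 12·row C = (7, −12, 13)   [check: −12·124 + 13·115 = 7]
  9 = 1·7 + 2   → row E = row C − 1·row D = (2, 13, −14)   [check: 13·124 − 14·115 = 2]
  7 = 3·2 + 1   → row F = row D − 3·row E = (1, −51, 55)   [check: −51·124 + 55·115 = 1]
  2 = 2·1 + 0   → remainder 0, stop. gcd = 1 (last nonzero row F).
The gcd is 1, so 115 is invertible mod 124. The last nonzero row gives −51·124 + 55·115 = 1, so t = 55. So 115^(−1) ≡ 55 (mod 124). Verify: 115 · 55 = 6325 ≡ 1 (mod 124). ✓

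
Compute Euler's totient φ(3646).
φ(3646) = 1822

φ is multiplicative, with φ(p^e) = p^e − p^(e−1). Factorise 3646 = 2 · 1823. Then
  φ(3646) = (2 − 1) · (1823 − 1) = 1 · 1822 = 1822.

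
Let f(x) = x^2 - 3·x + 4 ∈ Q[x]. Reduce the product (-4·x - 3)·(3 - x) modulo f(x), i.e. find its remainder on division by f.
First multiply in Q[x] without reducing: a · b = 4·x^2 - 9·x - 9. Now divide by f(x) = x^2 - 3·x + 4, eliminating the leading term at each step:
  leading term 4·x^2: subtract (4)·f(x) = 4·x^2 - 12·x + 16, leaving 3·x - 25
The degree is now < 2, so this is the remainder. Hence a · b ≡ 3·x - 25 in Q[x]/(f).

Final answer: a · b ≡ 3·x - 25 (mod f(x))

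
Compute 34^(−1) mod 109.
34^(−1) ≡ 93 (mod 109)

Apply the extended Euclidean algorithm to (109, 34), tracking rows (r, s, t) with s·109 + t·34 = r. Each division r_prev = q·r_cur + r_new produces the new row as (previous row) − q·(current row):
  row A: (109, 1, 0)   [1·109 + 0·34 = 109]
  row B: (34, 0, 1)   [0·109 + 1·34 = 34]
  109 = 3·34 + 7   → row C = row A − 3·row B = (7, 1, −3)   [check: 1·109 − 3·34 = 7]
  34 = 4·7 + 6   → row D = row B − 4·row C = (6, −4, 13)   [check: −4·109 + 13·34 = 6]
  7 = 1·6 + 1   → row E = row C − 1·row D = (1, 5, −16)   [check: 5·109 − 16·34 = 1]
  6 = 6·1 + 0   → remainder 0, stop. gcd = 1 (last nonzero row E).
The gcd is 1, so 34 is invertible mod 109. The last nonzero row gives 5·109 − 16·34 = 1, so t = −16. So 34^(−1) ≡ −16 ≡ 93 (mod 109). Verify: 34 · 93 = 3162 ≡ 1 (mod 109). ✓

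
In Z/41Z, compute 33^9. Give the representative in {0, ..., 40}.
36

Use repeated squaring. Binary(9) = 1001. Walk through the bits of the exponent 9 left-to-right: at each bit after the leading one, square the running value, then multiply by 33 if the bit is 1 (always reducing mod 41):
  bit 1 = 1 (leading): start with 33.
  bit 2 = 0: square 33^2 = 1089 ≡ 23 (mod 41).
  bit 3 = 0: square 23^2 = 529 ≡ 37 (mod 41).
  bit 4 = 1: square 37^2 = 1369 ≡ 16; bit is 1, so multiply 16·33 = 528 ≡ 36 (mod 41).
Final value: 33^9 ≡ 36 (mod 41).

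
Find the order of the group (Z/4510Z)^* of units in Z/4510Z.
|(Z/4510Z)^*| = 1600

(Z/4510Z)^* consists of the classes a with gcd(a, 4510) = 1, so its order is φ(4510). φ is multiplicative, with φ(p^e) = p^e − p^(e−1). Factorise 4510 = 2 · 5 · 11 · 41. Then
  φ(4510) = (2 − 1) · (5 − 1) · (11 − 1) · (41 − 1) = 1 · 4 · 10 · 40 = 1600.
Thus |(Z/4510Z)^*| = 1600.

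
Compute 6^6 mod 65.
51

Use repeated squaring. Binary(6) = 110. Walk through the bits of the exponent 6 left-to-right: at each bit after the leading one, square the running value, then multiply by 6 if the bit is 1 (always reducing mod 65):
  bit 1 = 1 (leading): start with 6.
  bit 2 = 1: square 6^2 = 36; bit is 1, so multiply 36·6 = 216 ≡ 21 (mod 65).
  bit 3 = 0: square 21^2 = 441 ≡ 51 (mod 65).
Final value: 6^6 ≡ 51 (mod 65).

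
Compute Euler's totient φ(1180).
φ(1180) = 464

φ is multiplicative, with φ(p^e) = p^e − p^(e−1). Factorise 1180 = 2^2 · 5 · 59. Then
  φ(1180) = (2^2 − 2^1) · (5 − 1) · (59 − 1) = 2 · 4 · 58 = 464.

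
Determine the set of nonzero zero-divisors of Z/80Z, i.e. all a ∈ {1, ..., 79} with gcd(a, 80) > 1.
nonzero zero-divisors of Z/80Z = {2, 4, 5, 6, 8, 10, 12, 14, 15, 16, 18, 20, 22, 24, 25, 26, 28, 30, 32, 34, 35, 36, 38, 40, 42, 44, 45, 46, 48, 50, 52, 54, 55, 56, 58, 60, 62, 64, 65, 66, 68, 70, 72, 74, 75, 76, 78}

An element a ∈ Z/80Z (with a ≠ 0) is a zero-divisor iff gcd(a, 80) > 1 (because a is a unit precisely when gcd(a, n) = 1, and in Z/nZ every nonzero, non-unit element is a zero-divisor). Scan a = 1, ..., 79 and keep those with gcd(a, 80) > 1:
  gcd(2, 80) = 2, gcd(4, 80) = 4, gcd(5, 80) = 5, gcd(6, 80) = 2, gcd(8, 80) = 8, gcd(10, 80) = 10, gcd(12, 80) = 4, gcd(14, 80) = 2, gcd(15, 80) = 5, gcd(16, 80) = 16, gcd(18, 80) = 2, gcd(20, 80) = 20, gcd(22, 80) = 2, gcd(24, 80) = 8, gcd(25, 80) = 5, gcd(26, 80) = 2, gcd(28, 80) = 4, gcd(30, 80) = 10, gcd(32, 80) = 16, gcd(34, 80) = 2, gcd(35, 80) = 5, gcd(36, 80) = 4, gcd(38, 80) = 2, gcd(40, 80) = 40, gcd(42, 80) = 2, gcd(44, 80) = 4, gcd(45, 80) = 5, gcd(46, 80) = 2, gcd(48, 80) = 16, gcd(50, 80) = 10, gcd(52, 80) = 4, gcd(54, 80) = 2, gcd(55, 80) = 5, gcd(56, 80) = 8, gcd(58, 80) = 2, gcd(60, 80) = 20, gcd(62, 80) = 2, gcd(64, 80) = 16, gcd(65, 80) = 5, gcd(66, 80) = 2, gcd(68, 80) = 4, gcd(70, 80) = 10, gcd(72, 80) = 8, gcd(74, 80) = 2, gcd(75, 80) = 5, gcd(76, 80) = 4, gcd(78, 80) = 2.
All other a ∈ {1, ..., 79} have gcd(a, 80) = 1 and are units. So the nonzero zero-divisors are exactly the 47 values of a appearing in this scan.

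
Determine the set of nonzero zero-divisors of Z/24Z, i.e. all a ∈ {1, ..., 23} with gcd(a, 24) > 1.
nonzero zero-divisors of Z/24Z = {2, 3, 4, 6, 8, 9, 10, 12, 14, 15, 16, 18, 20, 21, 22}

An element a ∈ Z/24Z (with a ≠ 0) is a zero-divisor iff gcd(a, 24) > 1 (because a is a unit precisely when gcd(a, n) = 1, and in Z/nZ every nonzero, non-unit element is a zero-divisor). Scan a = 1, ..., 23 and keep those with gcd(a, 24) > 1:
  gcd(2, 24) = 2, gcd(3, 24) = 3, gcd(4, 24) = 4, gcd(6, 24) = 6, gcd(8, 24) = 8, gcd(9, 24) = 3, gcd(10, 24) = 2, gcd(12, 24) = 12, gcd(14, 24) = 2, gcd(15, 24) = 3, gcd(16, 24) = 8, gcd(18, 24) = 6, gcd(20, 24) = 4, gcd(21, 24) = 3, gcd(22, 24) = 2.
All other a ∈ {1, ..., 23} have gcd(a, 24) = 1 and are units. So the nonzero zero-divisors are exactly the 15 values of a appearing in this scan.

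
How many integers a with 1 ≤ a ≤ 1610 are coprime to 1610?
The number of a ∈ {1, ..., 1610} with gcd(a, 1610) = 1 is by definition Euler's totient φ(1610). φ is multiplicative, with φ(p^e) = p^e − p^(e−1). Factorise 1610 = 2 · 5 · 7 · 23. Then
  φ(1610) = (2 − 1) · (5 − 1) · (7 − 1) · (23 − 1) = 1 · 4 · 6 · 22 = 528.
So there are 528 such integers.

Final answer: 528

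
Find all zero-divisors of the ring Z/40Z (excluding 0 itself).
An element a ∈ Z/40Z (with a ≠ 0) is a zero-divisor iff gcd(a, 40) > 1 (because a is a unit precisely when gcd(a, n) = 1, and in Z/nZ every nonzero, non-unit element is a zero-divisor). Scan a = 1, ..., 39 and keep those with gcd(a, 40) > 1:
  gcd(2, 40) = 2, gcd(4, 40) = 4, gcd(5, 40) = 5, gcd(6, 40) = 2, gcd(8, 40) = 8, gcd(10, 40) = 10, gcd(12, 40) = 4, gcd(14, 40) = 2, gcd(15, 40) = 5, gcd(16, 40) = 8, gcd(18, 40) = 2, gcd(20, 40) = 20, gcd(22, 40) = 2, gcd(24, 40) = 8, gcd(25, 40) = 5, gcd(26, 40) = 2, gcd(28, 40) = 4, gcd(30, 40) = 10, gcd(32, 40) = 8, gcd(34, 40) = 2, gcd(35, 40) = 5, gcd(36, 40) = 4, gcd(38, 40) = 2.
All other a ∈ {1, ..., 39} have gcd(a, 40) = 1 and are units. So the nonzero zero-divisors are exactly the 23 values of a appearing in this scan.

Final answer: nonzero zero-divisors of Z/40Z = {2, 4, 5, 6, 8, 10, 12, 14, 15, 16, 18, 20, 22, 24, 25, 26, 28, 30, 32, 34, 35, 36, 38}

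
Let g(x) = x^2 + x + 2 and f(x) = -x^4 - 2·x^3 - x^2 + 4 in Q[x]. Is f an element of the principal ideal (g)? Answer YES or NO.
In Q[x] the ideal (g) consists of all multiples of g, so f ∈ (g) iff g | f, i.e. iff the remainder of f on division by g is 0. Divide f by g (g is monic, so eliminate the leading term of the running remainder at each step):
  leading term -x^4: subtract (-x^2)·g(x) = -x^4 - x^3 - 2·x^2, leaving -x^3 + x^2 + 4
  leading term -x^3: subtract (-x)·g(x) = -x^3 - x^2 - 2·x, leaving 2·x^2 + 2·x + 4
  leading term 2·x^2: subtract (2)·g(x) = 2·x^2 + 2·x + 4, leaving 0
The remainder is 0, so f(x) = g(x) · h(x) with h(x) = -x^2 - x + 2. Hence g | f, i.e. f ∈ (g).

Final answer: YES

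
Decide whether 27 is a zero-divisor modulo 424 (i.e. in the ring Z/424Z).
gcd(27, 424) = 1, so 27 is a unit in Z/424Z (it has a multiplicative inverse). A unit cannot be a zero-divisor: if 27·b ≡ 0 then multiplying both sides by 27^(−1) gives b ≡ 0. So 27 is not a zero-divisor.

Final answer: NO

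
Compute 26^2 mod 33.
16

Use repeated squaring. Binary(2) = 10. Walk through the bits of the exponent 2 left-to-right: at each bit after the leading one, square the running value, then multiply by 26 if the bit is 1 (always reducing mod 33):
  bit 1 = 1 (leading): start with 26.
  bit 2 = 0: square 26^2 = 676 ≡ 16 (mod 33).
Final value: 26^2 ≡ 16 (mod 33).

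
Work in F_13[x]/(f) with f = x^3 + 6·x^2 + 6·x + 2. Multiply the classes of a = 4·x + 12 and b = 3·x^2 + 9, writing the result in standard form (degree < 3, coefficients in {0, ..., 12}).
Multiply as integer polynomials: a · b = 12·x^3 + 36·x^2 + 36·x + 108. Reducing coefficients mod 13: a · b ≡ 12·x^3 + 10·x^2 + 10·x + 4. Now divide by f(x) = x^3 + 6·x^2 + 6·x + 2 in F_13[x], eliminating the leading term at each step:
  leading term 12·x^3: subtract (12)·f(x) = 12·x^3 + 7·x^2 + 7·x + 11, leaving 3·x^2 + 3·x + 6 (coefficients mod 13)
The degree is now < 3, so this is the remainder. Hence a · b ≡ 3·x^2 + 3·x + 6 in F_13[x]/(f).

Final answer: a · b ≡ 3·x^2 + 3·x + 6 (mod f(x))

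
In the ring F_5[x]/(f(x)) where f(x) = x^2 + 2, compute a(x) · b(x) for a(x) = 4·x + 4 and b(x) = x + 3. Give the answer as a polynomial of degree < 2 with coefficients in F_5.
Multiply as integer polynomials: a · b = 4·x^2 + 16·x + 12. Reducing coefficients mod 5: a · b ≡ 4·x^2 + x + 2. Now divide by f(x) = x^2 + 2 in F_5[x], eliminating the leading term at each step:
  leading term 4·x^2: subtract (4)·f(x) = 4·x^2 + 3, leaving x + 4 (coefficients mod 5)
The degree is now < 2, so this is the remainder. Hence a · b ≡ x + 4 in F_5[x]/(f).

Final answer: a · b ≡ x + 4 (mod f(x))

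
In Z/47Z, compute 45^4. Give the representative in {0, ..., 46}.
16

Use repeated squaring. Binary(4) = 100. Walk through the bits of the exponent 4 left-to-right: at each bit after the leading one, square the running value, then multiply by 45 if the bit is 1 (always reducing mod 47):
  bit 1 = 1 (leading): start with 45.
  bit 2 = 0: square 45^2 = 2025 ≡ 4 (mod 47).
  bit 3 = 0: square 4^2 = 16 (mod 47).
Final value: 45^4 ≡ 16 (mod 47).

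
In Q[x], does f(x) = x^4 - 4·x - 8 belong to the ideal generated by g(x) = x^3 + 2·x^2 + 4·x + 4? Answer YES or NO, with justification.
In Q[x] the ideal (g) consists of all multiples of g, so f ∈ (g) iff g | f, i.e. iff the remainder of f on division by g is 0. Divide f by g (g is monic, so eliminate the leading term of the running remainder at each step):
  leading term x^4: subtract (x)·g(x) = x^4 + 2·x^3 + 4·x^2 + 4·x, leaving -2·x^3 - 4·x^2 - 8·x - 8
  leading term -2·x^3: subtract (-2)·g(x) = -2·x^3 - 4·x^2 - 8·x - 8, leaving 0
The remainder is 0, so f(x) = g(x) · h(x) with h(x) = x - 2. Hence g | f, i.e. f ∈ (g).

Final answer: YES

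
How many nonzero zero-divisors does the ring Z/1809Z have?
In Z/1809Z each nonzero element is either a unit (gcd with 1809 is 1) or a zero-divisor (gcd > 1). The number of units is φ(1809): factorise 1809 = 3^3 · 67, so φ(1809) = (3^3 − 3^2) · (67 − 1) = 18 · 66 = 1188. The nonzero elements number 1809 − 1 = 1808. Hence the nonzero zero-divisors number 1808 − 1188 = 620.

Final answer: Z/1809Z has 620 nonzero zero-divisors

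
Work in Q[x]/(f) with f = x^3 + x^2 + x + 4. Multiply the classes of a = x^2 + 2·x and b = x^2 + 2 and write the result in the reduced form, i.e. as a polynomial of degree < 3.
First multiply in Q[x] without reducing: a · b = x^4 + 2·x^3 + 2·x^2 + 4·x. Now divide by f(x) = x^3 + x^2 + x + 4, eliminating the leading term at each step:
  leading term x^4: subtract (x)·f(x) = x^4 + x^3 + x^2 + 4·x, leaving x^3 + x^2
  leading term x^3: subtract (1)·f(x) = x^3 + x^2 + x + 4, leaving -x - 4
The degree is now < 3, so this is the remainder. Hence a · b ≡ -x - 4 in Q[x]/(f).

Final answer: a · b ≡ -x - 4 (mod f(x))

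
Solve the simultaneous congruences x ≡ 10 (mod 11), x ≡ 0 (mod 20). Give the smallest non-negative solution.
The moduli 11, 20 are pairwise coprime, so by the CRT there is a unique solution mod 11·20 = 220.
Solve by successive substitution. Start with x ≡ 10 (mod 11).
  Combine with x ≡ 0 (mod 20): write x = 10 + 11·t and require 10 + 11·t ≡ 0 (mod 20), i.e. 11·t ≡ 0 − 10 ≡ 10 (mod 20). Since 11^(−1) ≡ 11 (mod 20), t ≡ 11·10 ≡ 10 (mod 20). So x ≡ 10 + 11·10 = 120 (mod 220).
Unique solution in [0, 220): x = 120.

Final answer: x ≡ 120 (mod 220); the representative in [0, 220) is 120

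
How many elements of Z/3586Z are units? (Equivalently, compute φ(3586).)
An element a ∈ Z/3586Z is a unit iff gcd(a, 3586) = 1, so the number of units is φ(3586). φ is multiplicative, with φ(p^e) = p^e − p^(e−1). Factorise 3586 = 2 · 11 · 163. Then
  φ(3586) = (2 − 1) · (11 − 1) · (163 − 1) = 1 · 10 · 162 = 1620.

Final answer: Z/3586Z has φ(3586) = 1620 units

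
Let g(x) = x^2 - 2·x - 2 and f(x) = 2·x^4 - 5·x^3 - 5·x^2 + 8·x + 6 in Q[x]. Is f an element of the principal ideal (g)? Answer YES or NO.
YES

In Q[x] the ideal (g) consists of all multiples of g, so f ∈ (g) iff g | f, i.e. iff the remainder of f on division by g is 0. Divide f by g (g is monic, so eliminate the leading term of the running remainder at each step):
  leading term 2·x^4: subtract (2·x^2)·g(x) = 2·x^4 - 4·x^3 - 4·x^2, leaving -x^3 - x^2 + 8·x + 6
  leading term -x^3: subtract (-x)·g(x) = -x^3 + 2·x^2 + 2·x, leaving -3·x^2 + 6·x + 6
  leading term -3·x^2: subtract (-3)·g(x) = -3·x^2 + 6·x + 6, leaving 0
The remainder is 0, so f(x) = g(x) · h(x) with h(x) = 2·x^2 - x - 3. Hence g | f, i.e. f ∈ (g).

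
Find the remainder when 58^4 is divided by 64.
16

Use repeated squaring. Binary(4) = 100. Walk through the bits of the exponent 4 left-to-right: at each bit after the leading one, square the running value, then multiply by 58 if the bit is 1 (always reducing mod 64):
  bit 1 = 1 (leading): start with 58.
  bit 2 = 0: square 58^2 = 3364 ≡ 36 (mod 64).
  bit 3 = 0: square 36^2 = 1296 ≡ 16 (mod 64).
Final value: 58^4 ≡ 16 (mod 64).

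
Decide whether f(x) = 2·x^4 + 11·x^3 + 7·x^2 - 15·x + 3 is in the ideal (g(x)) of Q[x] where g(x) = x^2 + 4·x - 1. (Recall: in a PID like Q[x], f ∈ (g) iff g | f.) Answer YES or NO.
YES

In Q[x] the ideal (g) consists of all multiples of g, so f ∈ (g) iff g | f, i.e. iff the remainder of f on division by g is 0. Divide f by g (g is monic, so eliminate the leading term of the running remainder at each step):
  leading term 2·x^4: subtract (2·x^2)·g(x) = 2·x^4 + 8·x^3 - 2·x^2, leaving 3·x^3 + 9·x^2 - 15·x + 3
  leading term 3·x^3: subtract (3·x)·g(x) = 3·x^3 + 12·x^2 - 3·x, leaving -3·x^2 - 12·x + 3
  leading term -3·x^2: subtract (-3)·g(x) = -3·x^2 - 12·x + 3, leaving 0
The remainder is 0, so f(x) = g(x) · h(x) with h(x) = 2·x^2 + 3·x - 3. Hence g | f, i.e. f ∈ (g).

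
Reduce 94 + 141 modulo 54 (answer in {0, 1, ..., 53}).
19

Reduce the summands first: 94 ≡ 40, 141 ≡ 33 (mod 54), so 94 + 141 ≡ 40 + 33 (mod 54). 40 + 33 = 73; 73 = 1·54 + 19, so (94 + 141) mod 54 = 19.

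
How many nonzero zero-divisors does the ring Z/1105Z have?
Z/1105Z has 336 nonzero zero-divisors

In Z/1105Z each nonzero element is either a unit (gcd with 1105 is 1) or a zero-divisor (gcd > 1). The number of units is φ(1105): factorise 1105 = 5 · 13 · 17, so φ(1105) = (5 − 1) · (13 − 1) · (17 − 1) = 4 · 12 · 16 = 768. The nonzero elements number 1105 − 1 = 1104. Hence the nonzero zero-divisors number 1104 − 768 = 336.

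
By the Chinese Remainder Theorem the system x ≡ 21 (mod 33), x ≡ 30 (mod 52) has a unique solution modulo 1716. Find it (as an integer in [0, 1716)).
The moduli 33, 52 are pairwise coprime, so by the CRT there is a unique solution mod 33·52 = 1716.
Solve by successive substitution. Start with x ≡ 21 (mod 33).
  Combine with x ≡ 30 (mod 52): write x = 21 + 33·t and require 21 + 33·t ≡ 30 (mod 52), i.e. 33·t ≡ 30 − 21 ≡ 9 (mod 52). Since 33^(−1) ≡ 41 (mod 52), t ≡ 41·9 ≡ 5 (mod 52). So x ≡ 21 + 33·5 = 186 (mod 1716).
Unique solution in [0, 1716): x = 186.

Final answer: x ≡ 186 (mod 1716); the representative in [0, 1716) is 186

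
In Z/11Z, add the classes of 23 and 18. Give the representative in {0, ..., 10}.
8

Reduce the summands first: 23 ≡ 1, 18 ≡ 7 (mod 11), so 23 + 18 ≡ 1 + 7 (mod 11). 1 + 7 = 8; 8 = 0·11 + 8, so (23 + 18) mod 11 = 8.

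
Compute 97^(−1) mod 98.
Apply the extended Euclidean algorithm to (98, 97), tracking rows (r, s, t) with s·98 + t·97 = r. Each division r_prev = q·r_cur + r_new produces the new row as (previous row) − q·(current row):
  row A: (98, 1, 0)   [1·98 + 0·97 = 98]
  row B: (97, 0, 1)   [0·98 + 1·97 = 97]
  98 = 1·97 + 1   → row C = row A − 1·row B = (1, 1, −1)   [check: 1·98 − 1·97 = 1]
  97 = 97·1 + 0   → remainder 0, stop. gcd = 1 (last nonzero row C).
The gcd is 1, so 97 is invertible mod 98. The last nonzero row gives 1·98 − 1·97 = 1, so t = −1. So 97^(−1) ≡ −1 ≡ 97 (mod 98). Verify: 97 · 97 = 9409 ≡ 1 (mod 98). ✓

Final answer: 97^(−1) ≡ 97 (mod 98)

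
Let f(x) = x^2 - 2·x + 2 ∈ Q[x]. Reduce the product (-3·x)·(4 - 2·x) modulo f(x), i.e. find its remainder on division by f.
a · b ≡ -12 (mod f(x))

First multiply in Q[x] without reducing: a · b = 6·x^2 - 12·x. Now divide by f(x) = x^2 - 2·x + 2, eliminating the leading term at each step:
  leading term 6·x^2: subtract (6)·f(x) = 6·x^2 - 12·x + 12, leaving -12
The degree is now < 2, so this is the remainder. Hence a · b ≡ -12 in Q[x]/(f).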